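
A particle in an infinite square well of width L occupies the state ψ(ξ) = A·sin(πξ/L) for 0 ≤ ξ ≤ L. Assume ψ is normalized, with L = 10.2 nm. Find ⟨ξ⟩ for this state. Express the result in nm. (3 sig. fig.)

By definition ⟨ξ⟩ = ∫ ξ |ψ(ξ)|² dξ.
Using sin²θ = (1 − cos 2θ)/2, the ratio of the moment integral to the normalization integral gives ⟨ξ⟩ = L/2.
Putting L = 10.2 gives 5.100.

⟨ξ⟩ ≈ 5.10 nm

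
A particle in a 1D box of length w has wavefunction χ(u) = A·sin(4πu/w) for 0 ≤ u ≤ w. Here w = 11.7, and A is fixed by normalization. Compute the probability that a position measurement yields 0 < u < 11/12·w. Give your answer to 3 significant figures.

P ≈ 0.951

|χ|² is the probability density, so P = ∫_{0}^{11/12·w} |χ|² du.
With A² fixed by ∫|χ|² = 1, i.e. A² = (w/2)^(−1), substitute and integrate.
In terms of t = u/w (A² and the length scale cancel between numerator and denominator), P = [∫_{0}^{11/12} sin(4·π·t)^2 dt] / [∫_{0}^{1} sin(4·π·t)^2 dt].
With ∫ sin(4·π·t)^2 dt = t/2 - sin(4·π·t)·cos(4·π·t)/(8·π) + C, the region integral is √(3)/(32·π) + 11/24 and the full one is 1/2.
Taking the ratio, P = √(3)/(16·π) + 11/12.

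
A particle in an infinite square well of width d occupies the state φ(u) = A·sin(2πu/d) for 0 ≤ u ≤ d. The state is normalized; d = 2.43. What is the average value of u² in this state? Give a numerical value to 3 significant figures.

⟨u^2⟩ ≈ 1.89

The expectation value is the |φ|²-weighted average of u^2: ∫ u^2|φ|² du.
Using sin²θ = (1 − cos 2θ)/2, evaluating both integrals, ⟨u²⟩ = -d^2/(8·π^2) + d^2/3.
Putting d = 2.43 gives 1.894.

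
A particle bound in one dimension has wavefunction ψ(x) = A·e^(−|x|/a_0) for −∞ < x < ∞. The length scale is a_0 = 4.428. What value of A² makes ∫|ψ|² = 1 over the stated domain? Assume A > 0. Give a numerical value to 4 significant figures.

A^2 ≈ 0.2258

Require ∫ |ψ|² dx = 1 over the whole domain.
With ∫₀^∞ x^0 e^(−αx) dx = 0!/α^1, the integral (without the A² prefactor) comes out to a_0.
Setting this equal to 1 gives A² = 1/(a_0).
Plugging in a_0 = 4.428 yields A = 0.47522.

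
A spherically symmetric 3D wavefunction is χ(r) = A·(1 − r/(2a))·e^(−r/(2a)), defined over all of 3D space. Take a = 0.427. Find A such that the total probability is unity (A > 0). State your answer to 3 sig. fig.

Require ∫ |χ|² 4πr² dr = 1 over the whole domain.
(Spherical symmetry: dV = 4πr² dr.)
Using ∫₀^∞ rⁿ e^(−αr) dr = n!/αⁿ⁺¹, the integral (without the A² prefactor) comes out to 8·π·a^3.
So A² = (8·π·a^3)^(−1).
Substituting a = 0.427 gives A² = 0.5111, so A = 0.7149.

A ≈ 0.715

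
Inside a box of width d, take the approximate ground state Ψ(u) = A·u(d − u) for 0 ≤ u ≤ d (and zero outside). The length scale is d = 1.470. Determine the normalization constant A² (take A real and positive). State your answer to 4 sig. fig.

A^2 ≈ 4.371

Normalization requires ∫|Ψ|² du = 1, integrated from 0 to d.
The integral (without the A² prefactor) comes out to d^5/30.
Setting this equal to 1 gives A² = 1/(d^5/30).
Substituting d = 1.470 gives A² = 4.3705, so A = 2.0906.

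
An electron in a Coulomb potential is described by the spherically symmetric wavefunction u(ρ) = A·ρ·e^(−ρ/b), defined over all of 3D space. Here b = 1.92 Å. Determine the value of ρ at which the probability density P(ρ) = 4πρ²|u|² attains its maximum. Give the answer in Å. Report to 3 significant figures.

Differentiate P(ρ) = 4πρ²|u|² with respect to ρ and set to zero.
Solving yields ρ = 2·b.
With b = 1.92, the most probable radial distance is 3.840 Å.

ρ ≈ 3.84 Å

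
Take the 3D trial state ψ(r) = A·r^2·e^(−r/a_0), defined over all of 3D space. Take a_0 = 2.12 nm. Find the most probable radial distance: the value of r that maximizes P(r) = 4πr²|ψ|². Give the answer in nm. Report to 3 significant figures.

r ≈ 6.36 nm

Set d/dr [P(r) = 4πr²|ψ|²] = 0 and solve for r > 0.
This gives r = 3·a_0.
With a_0 = 2.12, the most probable radial distance is 6.360 nm.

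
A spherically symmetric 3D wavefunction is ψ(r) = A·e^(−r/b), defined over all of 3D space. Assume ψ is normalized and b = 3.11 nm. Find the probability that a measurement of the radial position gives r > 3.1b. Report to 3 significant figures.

With dV = 4πr²dr, the probability is ∫|ψ|² dV over r > 3.1b.
Normalization gives A² = 1/(π·b^3).
In terms of u = r/b (A², 4π and the length scale all cancel between numerator and denominator), P = [∫_{3.1}^{∞} u^2·e^(-2·u) du] / [∫_{0}^{∞} u^2·e^(-2·u) du].
An antiderivative of u^2·e^(-2·u) is -(2·u^2 + 2·u + 1)·e^(-2·u)/4; evaluating from 3.1 to ∞ gives 1321·e^(-31/5)/200, while the full integral is 1/4.
This evaluates to P = 0.05362.

P ≈ 0.0536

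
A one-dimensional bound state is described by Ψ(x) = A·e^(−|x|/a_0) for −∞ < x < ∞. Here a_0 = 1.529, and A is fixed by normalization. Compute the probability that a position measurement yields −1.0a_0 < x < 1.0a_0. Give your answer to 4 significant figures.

|Ψ|² is the probability density, so P = ∫_{−1.0a_0}^{1.0a_0} |Ψ|² dx.
Since A² = 1/(a_0), this is the region integral divided by the full normalization integral.
Both integrals are even about x = 0, so only the x ≥ 0 halves are needed (the factors of 2 cancel). Substituting u = x/a_0, A² and the length scale cancel in the ratio: P = ∫_{0}^{1.0} e^(-2·u) du / ∫_{0}^{∞} e^(-2·u) du.
An antiderivative of e^(-2·u) is -e^(-2·u)/2; evaluating from 0 to 1.0 gives 1/2 - e^(-2)/2, while the full integral is 1/2.
Taking the ratio, P = 0.86466.

P ≈ 0.8647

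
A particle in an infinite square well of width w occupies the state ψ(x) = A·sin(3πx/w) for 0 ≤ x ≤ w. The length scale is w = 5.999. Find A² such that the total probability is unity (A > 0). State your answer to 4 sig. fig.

We need A² ∫|f|² dx = 1, taking the integral from 0 to w.
Using sin²θ = (1 − cos 2θ)/2, with ψ = A·sin(3πx/w), the integral evaluates to A²·[w/2].
Setting this equal to 1 gives A² = 1/(w/2).
Plugging in w = 5.999 yields A = 0.57740.

A^2 ≈ 0.3334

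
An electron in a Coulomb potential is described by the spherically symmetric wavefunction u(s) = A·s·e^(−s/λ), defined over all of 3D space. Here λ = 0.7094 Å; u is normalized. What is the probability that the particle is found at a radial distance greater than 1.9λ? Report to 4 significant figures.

With dV = 4πs²ds, the probability is ∫|u|² dV over s > 1.9λ.
Normalization gives A² = 1/(3·π·λ^5).
Let t = s/λ; then A², 4π and the length scale all cancel, so P = ∫_{1.9}^{∞} t^4·e^(-2·t) dt ÷ ∫_{0}^{∞} t^4·e^(-2·t) dt.
Using ∫ t^4·e^(-2·t) dt = -(t^4/2 + t^3 + 3·t^2/2 + 3·t/2 + 3/4)·e^(-2·t), the numerator is ≈ 0.500883 and the denominator is 3/4.
This evaluates to P = 0.66784.

P ≈ 0.6678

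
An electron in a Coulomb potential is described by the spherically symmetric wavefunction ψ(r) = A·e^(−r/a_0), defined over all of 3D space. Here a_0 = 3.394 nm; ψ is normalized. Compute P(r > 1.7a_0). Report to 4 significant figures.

P ≈ 0.3397

Integrate the radial probability density 4πr²|ψ|² over r > 1.7a_0.
Normalization gives A² = 1/(π·a_0^3).
Substituting u = r/a_0, A², 4π and the length scale all cancel in the ratio: P = ∫_{1.7}^{∞} u^2·e^(-2·u) du / ∫_{0}^{∞} u^2·e^(-2·u) du.
Using ∫ u^2·e^(-2·u) du = -(2·u^2 + 2·u + 1)·e^(-2·u)/4, the numerator is 509·e^(-17/5)/200 and the denominator is 1/4.
This evaluates to P = 0.33974.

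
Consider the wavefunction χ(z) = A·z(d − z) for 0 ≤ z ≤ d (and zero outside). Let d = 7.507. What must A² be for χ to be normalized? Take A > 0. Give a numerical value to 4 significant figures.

A^2 ≈ 0.001258

Normalization requires ∫|χ|² dz = 1, integrated from 0 to d.
∫|χ|² dz = A²·(d^5/30).
With d = 7.507: A² = 0.0012583 and A = 0.035473.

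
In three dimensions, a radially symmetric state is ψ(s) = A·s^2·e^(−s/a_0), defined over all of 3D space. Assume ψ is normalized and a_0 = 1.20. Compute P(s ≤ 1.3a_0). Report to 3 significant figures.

With dV = 4πs²ds, the probability is ∫|ψ|² dV over s ≤ 1.3a_0.
Normalization gives A² = 1/(45·π·a_0^7/2).
Let u = s/a_0; then A², 4π and the length scale all cancel, so P = ∫_{0}^{1.3} u^6·e^(-2·u) du ÷ ∫_{0}^{∞} u^6·e^(-2·u) du.
An antiderivative of u^6·e^(-2·u) is -(4·u^6 + 12·u^5 + 30·u^4 + 60·u^3 + 90·u^2 + 90·u + 45)·e^(-2·u)/8; evaluating from 0 to 1.3 gives ≈ 0.096582, while the full integral is 45/8.
Taking the ratio yields P = 0.01717.

P ≈ 0.0172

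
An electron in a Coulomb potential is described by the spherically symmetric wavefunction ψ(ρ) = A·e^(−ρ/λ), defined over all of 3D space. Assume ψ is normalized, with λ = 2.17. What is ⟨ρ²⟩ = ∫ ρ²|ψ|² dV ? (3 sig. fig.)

⟨ρ^2⟩ ≈ 14.1

⟨ρ²⟩ = ∫ ρ^2 |ψ|² 4πρ² dρ over the full domain.
The ratio of the moment integral to the normalization integral gives ⟨ρ²⟩ = 3·λ^2.
Putting λ = 2.17 gives 14.13.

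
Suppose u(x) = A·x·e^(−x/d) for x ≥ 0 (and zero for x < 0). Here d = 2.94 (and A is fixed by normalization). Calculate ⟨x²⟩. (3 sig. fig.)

⟨x^2⟩ ≈ 25.9

⟨x²⟩ = ∫ x^2 |u|² dx over the full domain.
Evaluating both integrals, ⟨x²⟩ = 3·d^2.
With d = 2.94, ⟨x^2⟩ = 25.93.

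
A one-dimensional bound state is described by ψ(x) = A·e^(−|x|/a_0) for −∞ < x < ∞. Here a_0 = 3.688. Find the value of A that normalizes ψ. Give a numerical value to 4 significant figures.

Normalization requires ∫|ψ|² dx = 1, integrated from −∞ to ∞.
Recall ∫₀^∞ x^m e^(−x/β) dx = m!·β^(m+1), with ψ = A·e^(−|x|/a_0), the integral evaluates to A²·[a_0].
So A² = (a_0)^(−1).
Plugging in a_0 = 3.688 yields A = 0.52072.

A ≈ 0.5207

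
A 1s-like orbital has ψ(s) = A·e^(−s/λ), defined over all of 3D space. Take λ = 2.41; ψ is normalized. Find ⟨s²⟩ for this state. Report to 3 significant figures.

⟨s²⟩ = ∫ s^2 |ψ|² 4πs² ds over the full domain.
Recall ∫₀^∞ s^m e^(−s/β) ds = m!·β^(m+1), evaluating both integrals, ⟨s²⟩ = 3·λ^2.
With λ = 2.41, ⟨s^2⟩ = 17.42.

⟨s^2⟩ ≈ 17.4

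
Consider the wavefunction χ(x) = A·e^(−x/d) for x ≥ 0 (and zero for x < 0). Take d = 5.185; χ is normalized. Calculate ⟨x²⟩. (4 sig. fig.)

⟨x^2⟩ ≈ 13.44

⟨x²⟩ = ∫ x^2 |χ|² dx over the full domain.
With ∫₀^∞ x^2 e^(−αx) dx = 2!/α^3, since the A² factors cancel between numerator and denominator, ⟨x²⟩ = d^2/2.
Putting d = 5.185 gives 13.442.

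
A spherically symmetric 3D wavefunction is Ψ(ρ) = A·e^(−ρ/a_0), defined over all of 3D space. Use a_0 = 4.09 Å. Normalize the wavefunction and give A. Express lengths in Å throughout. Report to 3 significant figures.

We need A² ∫|f|² 4πρ² dρ = 1, taking the integral from 0 to ∞.
(Spherical symmetry: dV = 4πρ² dρ.)
The integral (without the A² prefactor) comes out to π·a_0^3.
So A² = (π·a_0^3)^(−1).
Plugging in a_0 = 4.09 yields A = 0.06821.

A ≈ 0.0682 Å^(-3/2)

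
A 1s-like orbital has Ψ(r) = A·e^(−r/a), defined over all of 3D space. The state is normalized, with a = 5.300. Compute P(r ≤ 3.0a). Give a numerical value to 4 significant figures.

With dV = 4πr²dr, the probability is ∫|Ψ|² dV over r ≤ 3.0a.
The full normalization integral is A²·[π·a^3] = 1, fixing A².
Let u = r/a; then A², 4π and the length scale all cancel, so P = ∫_{0}^{3.0} u^2·e^(-2·u) du ÷ ∫_{0}^{∞} u^2·e^(-2·u) du.
With ∫ u^2·e^(-2·u) du = -(2·u^2 + 2·u + 1)·e^(-2·u)/4 + C, the region integral is 1/4 - 25·e^(-6)/4 and the full one is 1/4.
The region integral divided by the full integral gives P = 0.93803.

P ≈ 0.9380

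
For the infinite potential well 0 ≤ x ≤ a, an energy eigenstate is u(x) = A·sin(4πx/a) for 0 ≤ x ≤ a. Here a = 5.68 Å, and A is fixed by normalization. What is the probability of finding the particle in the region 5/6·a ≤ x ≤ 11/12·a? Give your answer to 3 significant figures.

|u|² is the probability density, so P = ∫_{5/6·a}^{11/12·a} |u|² dx.
With A² fixed by ∫|u|² = 1, i.e. A² = (a/2)^(−1), substitute and integrate.
Let t = x/a; then A² and the length scale cancel, so P = ∫_{5/6}^{11/12} sin(4·π·t)^2 dt ÷ ∫_{0}^{1} sin(4·π·t)^2 dt.
An antiderivative of sin(4·π·t)^2 is t/2 - sin(4·π·t)·cos(4·π·t)/(8·π); evaluating from 5/6 to 11/12 gives √(3)/(16·π) + 1/24, while the full integral is 1/2.
Evaluating gives P = (√(3)/8 + π/12)/π.

P ≈ 0.152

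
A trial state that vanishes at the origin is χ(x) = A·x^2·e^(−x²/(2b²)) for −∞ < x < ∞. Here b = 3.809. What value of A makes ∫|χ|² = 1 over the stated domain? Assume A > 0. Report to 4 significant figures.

We need A² ∫|f|² dx = 1, taking the integral from −∞ to ∞.
With χ = A·x^2·e^(−x²/(2b²)), the integral evaluates to A²·[3·√(π)·b^5/4].
Hence A² = 1/[3·√(π)·b^5/4].
Substituting b = 3.809 gives A² = 0.00093823, so A = 0.030631.

A ≈ 0.03063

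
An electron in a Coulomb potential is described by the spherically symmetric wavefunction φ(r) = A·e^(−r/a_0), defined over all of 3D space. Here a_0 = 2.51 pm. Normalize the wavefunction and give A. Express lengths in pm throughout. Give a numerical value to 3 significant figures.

Require ∫ |φ|² 4πr² dr = 1 over the whole domain.
Using ∫₀^∞ rⁿ e^(−αr) dr = n!/αⁿ⁺¹, carrying out the integral gives A² · π·a_0^3.
Hence A² = 1/[π·a_0^3].
Plugging in a_0 = 2.51 yields A = 0.1419.

A ≈ 0.142 pm^(-3/2)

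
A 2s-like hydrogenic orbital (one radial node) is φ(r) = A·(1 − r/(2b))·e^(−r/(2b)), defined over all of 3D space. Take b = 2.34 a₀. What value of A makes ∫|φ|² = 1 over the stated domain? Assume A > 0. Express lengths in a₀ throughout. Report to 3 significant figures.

Normalization requires ∫|φ|² 4πr² dr = 1, integrated from 0 to ∞.
In 3D with spherical symmetry the volume element is 4πr² dr.
With ∫₀^∞ r^4 e^(−αr) dr = 4!/α^5, with φ = A·(1 − r/(2b))·e^(−r/(2b)), the integral evaluates to A²·[8·π·b^3].
Hence A² = 1/[8·π·b^3].
Substituting b = 2.34 gives A² = 0.003105, so A = 0.05573.

A ≈ 0.0557 a₀^(-3/2)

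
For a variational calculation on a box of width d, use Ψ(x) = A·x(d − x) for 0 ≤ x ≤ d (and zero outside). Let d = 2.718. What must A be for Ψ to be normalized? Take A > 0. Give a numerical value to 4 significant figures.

A ≈ 0.4497

Require ∫ |Ψ|² dx = 1 over the whole domain.
Expanding the polynomial and integrating term by term, carrying out the integral gives A² · d^5/30.
Plugging in d = 2.718 yields A = 0.44971.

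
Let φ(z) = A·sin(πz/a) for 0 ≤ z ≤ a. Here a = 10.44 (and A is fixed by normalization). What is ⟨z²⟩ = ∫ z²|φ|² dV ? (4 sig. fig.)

⟨z²⟩ = ∫ z^2 |φ|² dz over the full domain.
Since the A² factors cancel between numerator and denominator, ⟨z²⟩ = -a^2/(2·π^2) + a^2/3.
Putting a = 10.44 gives 30.810.

⟨z^2⟩ ≈ 30.81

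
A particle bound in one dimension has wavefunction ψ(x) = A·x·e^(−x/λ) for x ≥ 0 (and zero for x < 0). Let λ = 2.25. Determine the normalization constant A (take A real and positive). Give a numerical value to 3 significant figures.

A ≈ 0.593

The normalization condition is ∫|ψ|² dx = 1 from 0 to ∞.
∫|ψ|² dx = A²·(λ^3/4).
Hence A² = 1/[λ^3/4].
Substituting λ = 2.25 gives A² = 0.3512, so A = 0.5926.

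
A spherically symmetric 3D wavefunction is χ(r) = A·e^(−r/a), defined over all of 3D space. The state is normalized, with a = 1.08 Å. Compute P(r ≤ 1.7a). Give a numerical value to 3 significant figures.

P = ∫ |χ|² 4πr² dr over r ≤ 1.7a.
The full normalization integral is A²·[π·a^3] = 1, fixing A².
In terms of u = r/a (A², 4π and the length scale all cancel between numerator and denominator), P = [∫_{0}^{1.7} u^2·e^(-2·u) du] / [∫_{0}^{∞} u^2·e^(-2·u) du].
With ∫ u^2·e^(-2·u) du = -(2·u^2 + 2·u + 1)·e^(-2·u)/4 + C, the region integral is 1/4 - 509·e^(-17/5)/200 and the full one is 1/4.
Taking the ratio yields P = 0.6603.

P ≈ 0.660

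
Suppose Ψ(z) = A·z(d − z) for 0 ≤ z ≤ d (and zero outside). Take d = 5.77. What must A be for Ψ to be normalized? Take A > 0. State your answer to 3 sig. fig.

A ≈ 0.0685

We need A² ∫|f|² dz = 1, taking the integral from 0 to d.
With Ψ = A·z(d − z), the integral evaluates to A²·[d^5/30].
Hence A² = 1/[d^5/30].
Substituting d = 5.77 gives A² = 0.004691, so A = 0.06849.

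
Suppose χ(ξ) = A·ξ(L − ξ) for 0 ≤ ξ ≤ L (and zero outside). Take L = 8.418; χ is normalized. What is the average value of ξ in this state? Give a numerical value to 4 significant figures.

⟨ξ⟩ ≈ 4.209

By definition ⟨ξ⟩ = ∫ ξ |χ(ξ)|² dξ.
The ratio of the moment integral to the normalization integral gives ⟨ξ⟩ = L/2.
Putting L = 8.418 gives 4.2090.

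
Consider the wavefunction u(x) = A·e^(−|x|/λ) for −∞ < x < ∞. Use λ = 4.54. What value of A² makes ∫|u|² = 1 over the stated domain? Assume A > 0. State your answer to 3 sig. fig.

Normalization requires ∫|u|² dx = 1, integrated from −∞ to ∞.
With ∫₀^∞ x^0 e^(−αx) dx = 0!/α^1, the integral (without the A² prefactor) comes out to λ.
Hence A² = 1/[λ].
Plugging in λ = 4.54 yields A = 0.4693.

A^2 ≈ 0.220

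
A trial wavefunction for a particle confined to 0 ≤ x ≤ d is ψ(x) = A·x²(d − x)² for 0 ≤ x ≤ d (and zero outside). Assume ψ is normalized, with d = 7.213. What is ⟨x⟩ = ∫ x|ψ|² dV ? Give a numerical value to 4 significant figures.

⟨x⟩ ≈ 3.607

By definition ⟨x⟩ = ∫ x |ψ(x)|² dx.
Expanding the polynomial and integrating term by term, evaluating both integrals, ⟨x⟩ = d/2.
With d = 7.213, ⟨x⟩ = 3.6065.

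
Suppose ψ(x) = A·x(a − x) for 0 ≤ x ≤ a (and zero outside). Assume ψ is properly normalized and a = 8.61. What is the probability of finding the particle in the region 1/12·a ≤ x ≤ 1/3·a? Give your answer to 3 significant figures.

P ≈ 0.205

P = ∫_{1/12·a}^{1/3·a} |ψ(x)|² dx.
The normalization integral ∫|ψ|²dx over the whole domain equals a^5/30·A², and A² cancels in the ratio.
Let u = x/a; then A² and the length scale cancel, so P = ∫_{1/12}^{1/3} u^2·(1 - u)^2 du ÷ ∫_{0}^{1} u^2·(1 - u)^2 du.
An antiderivative of u^2·(1 - u)^2 is u^3·(6·u^2 - 15·u + 10)/30; evaluating from 1/12 to 1/3 gives ≈ 0.0068263, while the full integral is 1/30.
This works out to P = 0.2048.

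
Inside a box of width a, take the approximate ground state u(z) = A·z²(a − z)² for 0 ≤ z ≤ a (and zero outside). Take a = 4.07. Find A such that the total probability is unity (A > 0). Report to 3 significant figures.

A ≈ 0.0453

The normalization condition is ∫|u|² dz = 1 from 0 to a.
Expanding the polynomial and integrating term by term, ∫|u|² dz = A²·(a^9/630).
Hence A² = 1/[a^9/630].
With a = 4.07: A² = 0.002056 and A = 0.04534.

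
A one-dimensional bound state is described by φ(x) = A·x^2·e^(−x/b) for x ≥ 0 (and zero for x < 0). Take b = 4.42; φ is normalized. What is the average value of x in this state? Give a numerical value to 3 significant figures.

⟨x⟩ ≈ 11.1

The expectation value is the |φ|²-weighted average of x: ∫ x|φ|² dx.
With ∫₀^∞ x^5 e^(−αx) dx = 5!/α^6, evaluating both integrals, ⟨x⟩ = 5·b/2.
With b = 4.42, ⟨x⟩ = 11.05.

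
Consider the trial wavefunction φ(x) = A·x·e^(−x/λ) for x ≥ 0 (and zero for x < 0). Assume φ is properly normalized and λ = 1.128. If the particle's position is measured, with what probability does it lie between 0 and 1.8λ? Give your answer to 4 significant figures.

P = ∫_{0}^{1.8λ} |φ(x)|² dx.
With A² fixed by ∫|φ|² = 1, i.e. A² = (λ^3/4)^(−1), substitute and integrate.
Substituting u = x/λ, A² and the length scale cancel in the ratio: P = ∫_{0}^{1.8} u^2·e^(-2·u) du / ∫_{0}^{∞} u^2·e^(-2·u) du.
With ∫ u^2·e^(-2·u) du = -(2·u^2 + 2·u + 1)·e^(-2·u)/4 + C, the region integral is 1/4 - 277·e^(-18/5)/100 and the full one is 1/4.
This works out to P = 0.69725.

P ≈ 0.6973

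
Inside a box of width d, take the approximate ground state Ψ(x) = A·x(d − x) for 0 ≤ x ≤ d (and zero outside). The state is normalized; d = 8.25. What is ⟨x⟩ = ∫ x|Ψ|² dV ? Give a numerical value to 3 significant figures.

The expectation value is the |Ψ|²-weighted average of x: ∫ x|Ψ|² dx.
Since the A² factors cancel between numerator and denominator, ⟨x⟩ = d/2.
With d = 8.25, ⟨x⟩ = 4.125.

⟨x⟩ ≈ 4.13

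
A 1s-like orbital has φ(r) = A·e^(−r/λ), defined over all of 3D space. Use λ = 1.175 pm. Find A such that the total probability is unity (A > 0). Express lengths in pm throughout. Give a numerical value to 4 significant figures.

The normalization condition is ∫|φ|² 4πr² dr = 1 from 0 to ∞.
In 3D with spherical symmetry the volume element is 4πr² dr.
Using ∫₀^∞ rⁿ e^(−αr) dr = n!/αⁿ⁺¹, ∫|φ|² 4πr² dr = A²·(π·λ^3).
So A² = (π·λ^3)^(−1).
Substituting λ = 1.175 gives A² = 0.19622, so A = 0.44296.

A ≈ 0.4430 pm^(-3/2)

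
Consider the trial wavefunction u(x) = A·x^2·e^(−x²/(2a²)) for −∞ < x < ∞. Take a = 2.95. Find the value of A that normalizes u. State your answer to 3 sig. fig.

Normalization requires ∫|u|² dx = 1, integrated from −∞ to ∞.
With u = A·x^2·e^(−x²/(2a²)), the integral evaluates to A²·[3·√(π)·a^5/4].
Substituting a = 2.95 gives A² = 0.003367, so A = 0.05803.

A ≈ 0.0580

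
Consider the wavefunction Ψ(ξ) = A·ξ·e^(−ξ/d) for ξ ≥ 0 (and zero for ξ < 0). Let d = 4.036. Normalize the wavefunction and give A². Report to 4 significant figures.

A^2 ≈ 0.06084

The normalization condition is ∫|Ψ|² dξ = 1 from 0 to ∞.
With ∫₀^∞ ξ^2 e^(−αξ) dξ = 2!/α^3, carrying out the integral gives A² · d^3/4.
Hence A² = 1/[d^3/4].
Substituting d = 4.036 gives A² = 0.060842, so A = 0.24666.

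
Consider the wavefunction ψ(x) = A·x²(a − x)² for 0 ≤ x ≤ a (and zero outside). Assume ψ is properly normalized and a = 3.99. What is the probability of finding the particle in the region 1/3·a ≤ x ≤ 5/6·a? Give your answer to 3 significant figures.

P ≈ 0.846

P = ∫_{1/3·a}^{5/6·a} |ψ(x)|² dx.
Since A² = 1/(a^9/630), this is the region integral divided by the full normalization integral.
In terms of u = x/a (A² and the length scale cancel between numerator and denominator), P = [∫_{1/3}^{5/6} u^4·(1 - u)^4 du] / [∫_{0}^{1} u^4·(1 - u)^4 du].
Using ∫ u^4·(1 - u)^4 du = u^5·(70·u^4 - 315·u^3 + 540·u^2 - 420·u + 126)/630, the numerator is ≈ 0.0013432 and the denominator is 1/630.
Taking the ratio, P = 0.8462.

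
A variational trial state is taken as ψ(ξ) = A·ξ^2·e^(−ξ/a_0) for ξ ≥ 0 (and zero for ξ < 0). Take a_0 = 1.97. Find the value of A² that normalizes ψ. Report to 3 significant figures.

The normalization condition is ∫|ψ|² dξ = 1 from 0 to ∞.
Carrying out the integral gives A² · 3·a_0^5/4.
Setting this equal to 1 gives A² = 1/(3·a_0^5/4).
Substituting a_0 = 1.97 gives A² = 0.04494, so A = 0.2120.

A^2 ≈ 0.0449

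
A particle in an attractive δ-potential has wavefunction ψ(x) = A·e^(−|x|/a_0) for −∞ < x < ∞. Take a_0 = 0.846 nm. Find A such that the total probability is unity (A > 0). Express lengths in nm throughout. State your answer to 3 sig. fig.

The normalization condition is ∫|ψ|² dx = 1 from −∞ to ∞.
With ∫₀^∞ x^0 e^(−αx) dx = 0!/α^1, with ψ = A·e^(−|x|/a_0), the integral evaluates to A²·[a_0].
Setting this equal to 1 gives A² = 1/(a_0).
With a_0 = 0.846: A² = 1.182 and A = 1.087.

A ≈ 1.09 nm^(-1/2)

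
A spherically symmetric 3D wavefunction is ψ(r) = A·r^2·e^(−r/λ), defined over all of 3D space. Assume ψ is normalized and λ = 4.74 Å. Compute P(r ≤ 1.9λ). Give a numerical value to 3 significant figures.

P ≈ 0.0909

P = ∫ |ψ|² 4πr² dr over r ≤ 1.9λ.
Normalization gives A² = 1/(45·π·λ^7/2).
Let u = r/λ; then A², 4π and the length scale all cancel, so P = ∫_{0}^{1.9} u^6·e^(-2·u) du ÷ ∫_{0}^{∞} u^6·e^(-2·u) du.
An antiderivative of u^6·e^(-2·u) is -(4·u^6 + 12·u^5 + 30·u^4 + 60·u^3 + 90·u^2 + 90·u + 45)·e^(-2·u)/8; evaluating from 0 to 1.9 gives ≈ 0.51127, while the full integral is 45/8.
Taking the ratio yields P = 0.09089.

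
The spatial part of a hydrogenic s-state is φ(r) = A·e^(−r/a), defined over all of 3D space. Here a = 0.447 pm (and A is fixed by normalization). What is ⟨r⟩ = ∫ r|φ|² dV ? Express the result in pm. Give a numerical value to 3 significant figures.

The expectation value is the |φ|²-weighted average of r: ∫ r|φ|² 4πr² dr.
The ratio of the moment integral to the normalization integral gives ⟨r⟩ = 3·a/2.
With a = 0.447, ⟨r⟩ = 0.6705.

⟨r⟩ ≈ 0.671 pm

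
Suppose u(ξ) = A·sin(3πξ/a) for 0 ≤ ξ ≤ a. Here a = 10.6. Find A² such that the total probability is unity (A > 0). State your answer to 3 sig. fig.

The normalization condition is ∫|u|² dξ = 1 from 0 to a.
With ∫₀^a sin²(nπξ/a) dξ = a/2, with u = A·sin(3πξ/a), the integral evaluates to A²·[a/2].
With a = 10.6: A² = 0.1887 and A = 0.4344.

A^2 ≈ 0.189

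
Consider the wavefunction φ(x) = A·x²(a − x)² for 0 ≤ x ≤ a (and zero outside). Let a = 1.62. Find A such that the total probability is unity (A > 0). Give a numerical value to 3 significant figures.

A ≈ 2.86

We need A² ∫|f|² dx = 1, taking the integral from 0 to a.
The integral (without the A² prefactor) comes out to a^9/630.
Substituting a = 1.62 gives A² = 8.198, so A = 2.863.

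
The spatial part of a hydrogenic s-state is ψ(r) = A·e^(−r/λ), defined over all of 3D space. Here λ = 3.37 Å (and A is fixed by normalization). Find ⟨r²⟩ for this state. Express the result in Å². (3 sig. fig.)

The expectation value is the |ψ|²-weighted average of r^2: ∫ r^2|ψ|² 4πr² dr.
Evaluating both integrals, ⟨r²⟩ = 3·λ^2.
With λ = 3.37, ⟨r^2⟩ = 34.07.

⟨r^2⟩ ≈ 34.1 Å^2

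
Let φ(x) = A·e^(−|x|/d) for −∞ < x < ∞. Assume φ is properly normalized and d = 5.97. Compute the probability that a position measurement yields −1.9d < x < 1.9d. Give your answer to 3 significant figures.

P ≈ 0.978

The probability is P = ∫ |φ|² dx over [−1.9d, 1.9d].
Since A² = 1/(d), this is the region integral divided by the full normalization integral.
Both integrals are even about x = 0, so only the x ≥ 0 halves are needed (the factors of 2 cancel). Let u = x/d; then A² and the length scale cancel, so P = ∫_{0}^{1.9} e^(-2·u) du ÷ ∫_{0}^{∞} e^(-2·u) du.
An antiderivative of e^(-2·u) is -e^(-2·u)/2; evaluating from 0 to 1.9 gives 1/2 - e^(-19/5)/2, while the full integral is 1/2.
This works out to P = 0.9776.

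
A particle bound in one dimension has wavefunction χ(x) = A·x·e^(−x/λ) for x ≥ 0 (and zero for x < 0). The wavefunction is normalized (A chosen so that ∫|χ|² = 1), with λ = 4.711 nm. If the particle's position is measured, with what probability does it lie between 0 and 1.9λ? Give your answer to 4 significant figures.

P ≈ 0.7311

P = ∫_{0}^{1.9λ} |χ(x)|² dx.
The normalization integral ∫|χ|²dx over the whole domain equals λ^3/4·A², and A² cancels in the ratio.
Substituting u = x/λ, A² and the length scale cancel in the ratio: P = ∫_{0}^{1.9} u^2·e^(-2·u) du / ∫_{0}^{∞} u^2·e^(-2·u) du.
Using ∫ u^2·e^(-2·u) du = -(2·u^2 + 2·u + 1)·e^(-2·u)/4, the numerator is 1/4 - 601·e^(-19/5)/200 and the denominator is 1/4.
This works out to P = 0.73110.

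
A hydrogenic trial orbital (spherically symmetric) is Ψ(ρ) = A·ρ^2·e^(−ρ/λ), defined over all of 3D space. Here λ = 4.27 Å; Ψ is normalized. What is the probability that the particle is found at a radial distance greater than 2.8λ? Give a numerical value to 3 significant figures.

P ≈ 0.670

Integrate the radial probability density 4πρ²|Ψ|² over ρ > 2.8λ.
The full normalization integral is A²·[45·π·λ^7/2] = 1, fixing A².
Let u = ρ/λ; then A², 4π and the length scale all cancel, so P = ∫_{2.8}^{∞} u^6·e^(-2·u) du ÷ ∫_{0}^{∞} u^6·e^(-2·u) du.
An antiderivative of u^6·e^(-2·u) is -(4·u^6 + 12·u^5 + 30·u^4 + 60·u^3 + 90·u^2 + 90·u + 45)·e^(-2·u)/8; evaluating from 2.8 to ∞ gives ≈ 3.7702, while the full integral is 45/8.
This evaluates to P = 0.6703.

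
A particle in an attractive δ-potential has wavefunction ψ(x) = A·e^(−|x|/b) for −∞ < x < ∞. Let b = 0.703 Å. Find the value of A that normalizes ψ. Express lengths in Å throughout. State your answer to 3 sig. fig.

The normalization condition is ∫|ψ|² dx = 1 from −∞ to ∞.
Using ∫₀^∞ xⁿ e^(−αx) dx = n!/αⁿ⁺¹, carrying out the integral gives A² · b.
Setting this equal to 1 gives A² = 1/(b).
Plugging in b = 0.703 yields A = 1.193.

A ≈ 1.19 Å^(-1/2)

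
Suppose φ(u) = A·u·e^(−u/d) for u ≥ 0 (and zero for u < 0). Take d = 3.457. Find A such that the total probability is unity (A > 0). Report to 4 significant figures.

A ≈ 0.3112

The normalization condition is ∫|φ|² du = 1 from 0 to ∞.
Recall ∫₀^∞ u^m e^(−u/β) du = m!·β^(m+1), with φ = A·u·e^(−u/d), the integral evaluates to A²·[d^3/4].
Setting this equal to 1 gives A² = 1/(d^3/4).
Substituting d = 3.457 gives A² = 0.096819, so A = 0.31116.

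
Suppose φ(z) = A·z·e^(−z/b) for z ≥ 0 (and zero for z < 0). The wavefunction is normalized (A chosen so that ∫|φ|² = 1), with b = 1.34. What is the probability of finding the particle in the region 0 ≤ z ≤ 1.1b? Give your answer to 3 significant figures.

P = ∫_{0}^{1.1b} |φ(z)|² dz.
Since A² = 1/(b^3/4), this is the region integral divided by the full normalization integral.
In terms of u = z/b (A² and the length scale cancel between numerator and denominator), P = [∫_{0}^{1.1} u^2·e^(-2·u) du] / [∫_{0}^{∞} u^2·e^(-2·u) du].
An antiderivative of u^2·e^(-2·u) is -(2·u^2 + 2·u + 1)·e^(-2·u)/4; evaluating from 0 to 1.1 gives 1/4 - 281·e^(-11/5)/200, while the full integral is 1/4.
Taking the ratio, P = 0.3773.

P ≈ 0.377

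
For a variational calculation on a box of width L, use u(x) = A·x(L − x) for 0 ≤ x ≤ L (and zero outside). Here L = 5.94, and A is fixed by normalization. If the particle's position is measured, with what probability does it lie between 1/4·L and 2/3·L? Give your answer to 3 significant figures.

P = ∫_{1/4·L}^{2/3·L} |u(x)|² dx.
Since A² = 1/(L^5/30), this is the region integral divided by the full normalization integral.
Substituting t = x/L, A² and the length scale cancel in the ratio: P = ∫_{1/4}^{2/3} t^2·(1 - t)^2 dt / ∫_{0}^{1} t^2·(1 - t)^2 dt.
An antiderivative of t^2·(1 - t)^2 is t^3·(6·t^2 - 15·t + 10)/30; evaluating from 1/4 to 2/3 gives ≈ 0.022887, while the full integral is 1/30.
Evaluating gives P = 0.6866.

P ≈ 0.687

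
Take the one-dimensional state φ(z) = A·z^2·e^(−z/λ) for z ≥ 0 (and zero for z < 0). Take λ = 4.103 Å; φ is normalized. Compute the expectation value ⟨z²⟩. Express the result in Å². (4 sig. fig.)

The expectation value is the |φ|²-weighted average of z^2: ∫ z^2|φ|² dz.
Recall ∫₀^∞ z^m e^(−z/β) dz = m!·β^(m+1), since the A² factors cancel between numerator and denominator, ⟨z²⟩ = 15·λ^2/2.
Putting λ = 4.103 gives 126.26.

⟨z^2⟩ ≈ 126.3 Å^2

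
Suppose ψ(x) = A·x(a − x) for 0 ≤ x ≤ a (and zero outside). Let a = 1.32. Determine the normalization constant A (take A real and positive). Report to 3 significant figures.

A ≈ 2.74

The normalization condition is ∫|ψ|² dx = 1 from 0 to a.
Expanding the polynomial and integrating term by term, with ψ = A·x(a − x), the integral evaluates to A²·[a^5/30].
Plugging in a = 1.32 yields A = 2.736.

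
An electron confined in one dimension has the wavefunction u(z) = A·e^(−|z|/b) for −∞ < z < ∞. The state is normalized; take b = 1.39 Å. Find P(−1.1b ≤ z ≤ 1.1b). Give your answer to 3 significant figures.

P ≈ 0.889

The probability is P = ∫ |u|² dz over [−1.1b, 1.1b].
Since A² = 1/(b), this is the region integral divided by the full normalization integral.
Both integrals are even about z = 0, so only the z ≥ 0 halves are needed (the factors of 2 cancel). Substituting t = z/b, A² and the length scale cancel in the ratio: P = ∫_{0}^{1.1} e^(-2·t) dt / ∫_{0}^{∞} e^(-2·t) dt.
An antiderivative of e^(-2·t) is -e^(-2·t)/2; evaluating from 0 to 1.1 gives 1/2 - e^(-11/5)/2, while the full integral is 1/2.
This works out to P = 0.8892.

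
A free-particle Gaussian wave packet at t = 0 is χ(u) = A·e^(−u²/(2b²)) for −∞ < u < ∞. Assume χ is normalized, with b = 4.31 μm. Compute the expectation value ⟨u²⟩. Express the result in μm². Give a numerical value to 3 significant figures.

By definition ⟨u²⟩ = ∫ u^2 |χ(u)|² du.
With ∫_{−∞}^{∞} u^(2m) e^(−αu²) du = (2m−1)!!·√π / (2^m α^(m+1/2)), evaluating both integrals, ⟨u²⟩ = b^2/2.
Putting b = 4.31 gives 9.288.

⟨u^2⟩ ≈ 9.29 μm^2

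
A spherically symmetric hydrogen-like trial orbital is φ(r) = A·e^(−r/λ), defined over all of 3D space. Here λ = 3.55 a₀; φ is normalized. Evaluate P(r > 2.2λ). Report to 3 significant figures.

P = ∫ |φ|² 4πr² dr over r > 2.2λ.
Normalization gives A² = 1/(π·λ^3).
In terms of u = r/λ (A², 4π and the length scale all cancel between numerator and denominator), P = [∫_{2.2}^{∞} u^2·e^(-2·u) du] / [∫_{0}^{∞} u^2·e^(-2·u) du].
With ∫ u^2·e^(-2·u) du = -(2·u^2 + 2·u + 1)·e^(-2·u)/4 + C, the region integral is 377·e^(-22/5)/100 and the full one is 1/4.
Taking the ratio yields P = 0.1851.

P ≈ 0.185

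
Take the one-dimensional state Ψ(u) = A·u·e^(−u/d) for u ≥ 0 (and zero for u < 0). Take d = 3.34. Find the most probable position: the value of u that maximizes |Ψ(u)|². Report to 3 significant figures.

u ≈ 3.34

The maximum of |Ψ(u)|² occurs where its derivative vanishes.
Solving yields u = d.
With d = 3.34, the most probable position is 3.340.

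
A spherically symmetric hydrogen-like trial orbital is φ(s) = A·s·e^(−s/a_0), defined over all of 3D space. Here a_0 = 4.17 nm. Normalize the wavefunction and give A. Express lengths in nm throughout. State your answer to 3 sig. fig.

A ≈ 0.00917 nm^(-5/2)

We need A² ∫|f|² 4πs² ds = 1, taking the integral from 0 to ∞.
(Spherical symmetry: dV = 4πs² ds.)
Using ∫₀^∞ sⁿ e^(−αs) ds = n!/αⁿ⁺¹, ∫|φ|² 4πs² ds = A²·(3·π·a_0^5).
Setting this equal to 1 gives A² = 1/(3·π·a_0^5).
With a_0 = 4.17: A² = 0.00008415 and A = 0.009173.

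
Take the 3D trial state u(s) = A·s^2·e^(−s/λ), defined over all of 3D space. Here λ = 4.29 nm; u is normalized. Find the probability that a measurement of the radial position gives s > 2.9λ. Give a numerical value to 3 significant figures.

P ≈ 0.638

Integrate the radial probability density 4πs²|u|² over s > 2.9λ.
A² is fixed by ∫₀^∞ 4πs²|u|² ds = 1, i.e. A² = (45·π·λ^7/2)^(−1).
In terms of t = s/λ (A², 4π and the length scale all cancel between numerator and denominator), P = [∫_{2.9}^{∞} t^6·e^(-2·t) dt] / [∫_{0}^{∞} t^6·e^(-2·t) dt].
An antiderivative of t^6·e^(-2·t) is -(4·t^6 + 12·t^5 + 30·t^4 + 60·t^3 + 90·t^2 + 90·t + 45)·e^(-2·t)/8; evaluating from 2.9 to ∞ gives ≈ 3.5910, while the full integral is 45/8.
The region integral divided by the full integral gives P = 0.6384.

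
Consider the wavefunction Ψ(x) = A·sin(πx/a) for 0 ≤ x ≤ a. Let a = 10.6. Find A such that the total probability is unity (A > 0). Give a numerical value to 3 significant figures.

A ≈ 0.434

We need A² ∫|f|² dx = 1, taking the integral from 0 to a.
With ∫₀^a sin²(nπx/a) dx = a/2, carrying out the integral gives A² · a/2.
Setting this equal to 1 gives A² = 1/(a/2).
Plugging in a = 10.6 yields A = 0.4344.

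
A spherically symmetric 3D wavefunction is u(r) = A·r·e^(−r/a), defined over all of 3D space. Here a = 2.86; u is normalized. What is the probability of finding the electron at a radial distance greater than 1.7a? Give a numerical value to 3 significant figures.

Integrate the radial probability density 4πr²|u|² over r > 1.7a.
A² is fixed by ∫₀^∞ 4πr²|u|² dr = 1, i.e. A² = (3·π·a^5)^(−1).
Let t = r/a; then A², 4π and the length scale all cancel, so P = ∫_{1.7}^{∞} t^4·e^(-2·t) dt ÷ ∫_{0}^{∞} t^4·e^(-2·t) dt.
Using ∫ t^4·e^(-2·t) dt = -(t^4/2 + t^3 + 3·t^2/2 + 3·t/2 + 3/4)·e^(-2·t), the numerator is ≈ 0.55814 and the denominator is 3/4.
This evaluates to P = 0.7442.

P ≈ 0.744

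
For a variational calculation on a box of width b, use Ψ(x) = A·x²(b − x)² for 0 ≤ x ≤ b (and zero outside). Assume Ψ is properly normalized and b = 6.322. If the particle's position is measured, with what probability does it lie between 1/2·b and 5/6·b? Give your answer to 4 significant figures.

P = ∫_{1/2·b}^{5/6·b} |Ψ(x)|² dx.
Since A² = 1/(b^9/630), this is the region integral divided by the full normalization integral.
In terms of u = x/b (A² and the length scale cancel between numerator and denominator), P = [∫_{1/2}^{5/6} u^4·(1 - u)^4 du] / [∫_{0}^{1} u^4·(1 - u)^4 du].
An antiderivative of u^4·(1 - u)^4 is u^5·(70·u^4 - 315·u^3 + 540·u^2 - 420·u + 126)/630; evaluating from 1/2 to 5/6 gives ≈ 0.000779444, while the full integral is 1/630.
This works out to P = 0.49105.

P ≈ 0.4910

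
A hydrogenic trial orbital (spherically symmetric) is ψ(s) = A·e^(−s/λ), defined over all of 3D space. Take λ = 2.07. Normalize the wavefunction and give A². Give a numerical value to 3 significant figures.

The normalization condition is ∫|ψ|² 4πs² ds = 1 from 0 to ∞.
Using ∫₀^∞ sⁿ e^(−αs) ds = n!/αⁿ⁺¹, carrying out the integral gives A² · π·λ^3.
Hence A² = 1/[π·λ^3].
Plugging in λ = 2.07 yields A = 0.1894.

A^2 ≈ 0.0359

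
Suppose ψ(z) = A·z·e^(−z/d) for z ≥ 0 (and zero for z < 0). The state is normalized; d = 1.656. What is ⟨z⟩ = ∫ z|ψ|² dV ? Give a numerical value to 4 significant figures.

⟨z⟩ ≈ 2.484

The expectation value is the |ψ|²-weighted average of z: ∫ z|ψ|² dz.
With ∫₀^∞ z^3 e^(−αz) dz = 3!/α^4, evaluating both integrals, ⟨z⟩ = 3·d/2.
With d = 1.656, ⟨z⟩ = 2.4840.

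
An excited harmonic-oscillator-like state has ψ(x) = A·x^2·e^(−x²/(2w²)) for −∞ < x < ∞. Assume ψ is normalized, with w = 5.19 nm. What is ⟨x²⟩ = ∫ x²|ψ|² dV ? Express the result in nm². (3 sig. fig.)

⟨x²⟩ = ∫ x^2 |ψ|² dx over the full domain.
The ratio of the moment integral to the normalization integral gives ⟨x²⟩ = 5·w^2/2.
Putting w = 5.19 gives 67.34.

⟨x^2⟩ ≈ 67.3 nm^2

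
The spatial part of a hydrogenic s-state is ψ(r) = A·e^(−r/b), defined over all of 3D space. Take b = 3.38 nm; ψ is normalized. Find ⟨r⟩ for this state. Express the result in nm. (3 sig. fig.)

⟨r⟩ = ∫ r |ψ|² 4πr² dr over the full domain.
Evaluating both integrals, ⟨r⟩ = 3·b/2.
With b = 3.38, ⟨r⟩ = 5.070.

⟨r⟩ ≈ 5.07 nm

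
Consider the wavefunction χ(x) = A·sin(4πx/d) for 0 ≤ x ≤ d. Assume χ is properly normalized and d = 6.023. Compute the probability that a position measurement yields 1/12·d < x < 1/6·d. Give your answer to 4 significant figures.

P ≈ 0.1522

|χ|² is the probability density, so P = ∫_{1/12·d}^{1/6·d} |χ|² dx.
Since A² = 1/(d/2), this is the region integral divided by the full normalization integral.
In terms of u = x/d (A² and the length scale cancel between numerator and denominator), P = [∫_{1/12}^{1/6} sin(4·π·u)^2 du] / [∫_{0}^{1} sin(4·π·u)^2 du].
With ∫ sin(4·π·u)^2 du = u/2 - sin(4·π·u)·cos(4·π·u)/(8·π) + C, the region integral is √(3)/(16·π) + 1/24 and the full one is 1/2.
The result is P = (√(3)/8 + π/12)/π.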